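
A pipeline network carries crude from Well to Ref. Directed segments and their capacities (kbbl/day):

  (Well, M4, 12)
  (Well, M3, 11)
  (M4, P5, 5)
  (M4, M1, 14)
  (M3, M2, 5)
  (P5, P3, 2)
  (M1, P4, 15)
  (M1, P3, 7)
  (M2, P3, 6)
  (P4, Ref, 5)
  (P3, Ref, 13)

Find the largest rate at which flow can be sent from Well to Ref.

17

Augment Well→M4→P5→P3→Ref: bottleneck 2, flow now 2.
Augment Well→M4→M1→P4→Ref: bottleneck 5, flow now 7.
Augment Well→M4→M1→P3→Ref: bottleneck 5, flow now 12.
Augment Well→M3→M2→P3→Ref: bottleneck 5, flow now 17.
No augmenting path remains; maximum flow = 17.
In the residual graph, reachable from Well: {Well, M3}.
Min-cut edges: Well→M4 (12), M3→M2 (5); capacity 12 + 5 = 17.
This cut is saturated, so no flow can exceed 17.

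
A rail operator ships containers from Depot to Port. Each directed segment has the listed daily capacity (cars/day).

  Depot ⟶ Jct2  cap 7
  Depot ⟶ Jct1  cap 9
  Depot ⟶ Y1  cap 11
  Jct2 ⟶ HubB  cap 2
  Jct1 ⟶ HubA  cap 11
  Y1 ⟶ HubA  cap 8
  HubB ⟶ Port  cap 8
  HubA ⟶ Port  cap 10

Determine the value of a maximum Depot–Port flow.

Augment Depot→Jct2→HubB→Port: bottleneck 2, flow now 2.
Augment Depot→Jct1→HubA→Port: bottleneck 9, flow now 11.
Augment Depot→Y1→HubA→Port: bottleneck 1, flow now 12.
No augmenting path remains; maximum flow = 12.
In the residual graph, reachable from Depot: {Depot, Jct2, Jct1, Y1, HubA}.
Min-cut edges: Jct2→HubB (2), HubA→Port (10); capacity 2 + 10 = 12.
This cut is saturated, so no flow can exceed 12.

12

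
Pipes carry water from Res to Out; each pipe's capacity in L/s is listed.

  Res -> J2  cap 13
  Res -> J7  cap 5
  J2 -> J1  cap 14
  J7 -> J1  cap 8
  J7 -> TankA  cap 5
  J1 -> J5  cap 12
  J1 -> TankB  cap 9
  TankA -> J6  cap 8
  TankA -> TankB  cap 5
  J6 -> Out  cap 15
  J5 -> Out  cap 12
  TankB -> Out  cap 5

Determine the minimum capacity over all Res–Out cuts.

Augment Res→J2→J1→J5→Out: bottleneck 12, flow now 12.
Augment Res→J2→J1→TankB→Out: bottleneck 1, flow now 13.
Augment Res→J7→J1→TankB→Out: bottleneck 4, flow now 17.
Augment Res→J7→TankA→J6→Out: bottleneck 1, flow now 18.
No augmenting path remains; maximum flow = 18.
By max-flow min-cut, the minimum cut capacity equals the max flow.
In the residual graph, reachable from Res: {Res}.
Min-cut edges: Res→J2 (13), Res→J7 (5); capacity 13 + 5 = 18.

18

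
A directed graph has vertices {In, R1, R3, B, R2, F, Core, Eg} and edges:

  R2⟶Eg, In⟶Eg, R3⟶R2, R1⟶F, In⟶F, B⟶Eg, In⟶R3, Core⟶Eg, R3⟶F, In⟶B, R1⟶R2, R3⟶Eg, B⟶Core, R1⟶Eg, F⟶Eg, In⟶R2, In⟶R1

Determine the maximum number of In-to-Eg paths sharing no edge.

Assign every edge capacity 1; by Menger, the answer equals the max flow.
Path In→Eg (+1); total 1.
Path In→R1→Eg (+1); total 2.
Path In→R3→Eg (+1); total 3.
Path In→B→Eg (+1); total 4.
Path In→R2→Eg (+1); total 5.
Path In→F→Eg (+1); total 6.
No residual In→Eg path; max flow = 6.
Certifying cut of size 6: {In→B, In→Eg, In→F, In→R1, In→R2, In→R3}.

6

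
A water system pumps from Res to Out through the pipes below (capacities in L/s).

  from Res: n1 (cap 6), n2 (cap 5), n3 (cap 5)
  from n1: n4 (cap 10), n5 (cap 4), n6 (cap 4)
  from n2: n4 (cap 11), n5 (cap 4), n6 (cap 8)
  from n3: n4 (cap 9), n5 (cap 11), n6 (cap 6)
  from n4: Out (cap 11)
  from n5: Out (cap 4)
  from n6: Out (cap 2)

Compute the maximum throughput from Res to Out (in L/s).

Augment Res→n1→n4→Out: bottleneck 6, flow now 6.
Augment Res→n2→n4→Out: bottleneck 5, flow now 11.
Augment Res→n3→n5→Out: bottleneck 4, flow now 15.
Augment Res→n3→n6→Out: bottleneck 1, flow now 16.
No augmenting path remains; maximum flow = 16.
In the residual graph, reachable from Res: {Res}.
Min-cut edges: Res→n1 (6), Res→n2 (5), Res→n3 (5); capacity 6 + 5 + 5 = 16.
This cut is saturated, so no flow can exceed 16.

16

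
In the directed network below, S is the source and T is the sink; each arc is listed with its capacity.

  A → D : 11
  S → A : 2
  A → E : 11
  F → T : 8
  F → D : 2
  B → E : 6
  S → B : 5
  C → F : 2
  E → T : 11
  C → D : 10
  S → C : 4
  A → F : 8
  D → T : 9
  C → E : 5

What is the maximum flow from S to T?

Augment S→A→D→T: bottleneck 2, flow now 2.
Augment S→B→E→T: bottleneck 5, flow now 7.
Augment S→C→D→T: bottleneck 4, flow now 11.
No augmenting path remains; maximum flow = 11.
In the residual graph, reachable from S: {S}.
Min-cut edges: S→A (2), S→B (5), S→C (4); capacity 2 + 5 + 4 = 11.
This cut is saturated, so no flow can exceed 11.

11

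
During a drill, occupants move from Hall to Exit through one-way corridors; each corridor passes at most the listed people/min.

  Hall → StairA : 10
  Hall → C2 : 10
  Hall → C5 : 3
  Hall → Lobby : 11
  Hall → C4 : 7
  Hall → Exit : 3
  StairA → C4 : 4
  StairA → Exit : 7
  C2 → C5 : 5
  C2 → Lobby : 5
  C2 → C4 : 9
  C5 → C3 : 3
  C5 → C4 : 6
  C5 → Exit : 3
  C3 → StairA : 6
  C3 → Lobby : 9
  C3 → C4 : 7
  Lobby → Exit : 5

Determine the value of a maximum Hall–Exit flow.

Augment Hall→Exit: bottleneck 3, flow now 3.
Augment Hall→StairA→Exit: bottleneck 7, flow now 10.
Augment Hall→C5→Exit: bottleneck 3, flow now 13.
Augment Hall→Lobby→Exit: bottleneck 5, flow now 18.
No augmenting path remains; maximum flow = 18.
In the residual graph, reachable from Hall: {Hall, StairA, C2, C5, C3, Lobby, C4}.
Min-cut edges: Hall→Exit (3), StairA→Exit (7), C5→Exit (3), Lobby→Exit (5); capacity 3 + 7 + 3 + 5 = 18.
This cut is saturated, so no flow can exceed 18.

18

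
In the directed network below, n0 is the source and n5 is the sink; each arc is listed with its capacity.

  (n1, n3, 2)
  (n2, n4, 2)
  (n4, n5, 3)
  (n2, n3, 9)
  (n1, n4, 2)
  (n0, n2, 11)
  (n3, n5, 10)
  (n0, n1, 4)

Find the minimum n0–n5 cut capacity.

13

Augment n0→n1→n3→n5: bottleneck 2, flow now 2.
Augment n0→n1→n4→n5: bottleneck 2, flow now 4.
Augment n0→n2→n3→n5: bottleneck 8, flow now 12.
Augment n0→n2→n4→n5: bottleneck 1, flow now 13.
No augmenting path remains; maximum flow = 13.
By max-flow min-cut, the minimum cut capacity equals the max flow.
In the residual graph, reachable from n0: {n0, n1, n2, n3, n4}.
Min-cut edges: n3→n5 (10), n4→n5 (3); capacity 10 + 3 = 13.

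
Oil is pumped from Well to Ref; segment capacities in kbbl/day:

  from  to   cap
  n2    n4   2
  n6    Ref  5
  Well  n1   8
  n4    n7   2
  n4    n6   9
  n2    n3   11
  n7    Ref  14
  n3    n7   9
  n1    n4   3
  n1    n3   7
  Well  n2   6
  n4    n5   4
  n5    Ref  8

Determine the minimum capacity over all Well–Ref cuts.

Augment Well→n1→n3→n7→Ref: bottleneck 7, flow now 7.
Augment Well→n1→n4→n5→Ref: bottleneck 1, flow now 8.
Augment Well→n2→n3→n7→Ref: bottleneck 2, flow now 10.
Augment Well→n2→n4→n5→Ref: bottleneck 2, flow now 12.
Augment Well→n2→n3→n1→n4→n5→Ref: bottleneck 1, flow now 13. (uses reverse residual edge)
Augment Well→n2→n3→n1→n4→n6→Ref: bottleneck 1, flow now 14. (uses reverse residual edge)
No augmenting path remains; maximum flow = 14.
By max-flow min-cut, the minimum cut capacity equals the max flow.
In the residual graph, reachable from Well: {Well}.
Min-cut edges: Well→n1 (8), Well→n2 (6); capacity 8 + 6 = 14.

14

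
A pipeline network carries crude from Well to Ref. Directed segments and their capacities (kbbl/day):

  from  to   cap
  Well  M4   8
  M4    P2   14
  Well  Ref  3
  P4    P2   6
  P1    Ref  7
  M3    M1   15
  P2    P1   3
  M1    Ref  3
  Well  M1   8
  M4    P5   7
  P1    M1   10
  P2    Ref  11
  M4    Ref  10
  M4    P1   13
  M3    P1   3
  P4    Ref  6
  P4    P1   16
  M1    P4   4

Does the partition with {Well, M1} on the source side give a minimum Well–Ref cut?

Yes — it is a minimum cut (capacity 18).

Given cut capacity: 8 + 3 + 4 + 3 = 18.
Augment Well→Ref: bottleneck 3, flow now 3.
Augment Well→M4→Ref: bottleneck 8, flow now 11.
Augment Well→M1→Ref: bottleneck 3, flow now 14.
Augment Well→M1→P4→Ref: bottleneck 4, flow now 18.
No augmenting path remains; maximum flow = 18.
Cut capacity 18 equals the max flow, so it is a minimum cut.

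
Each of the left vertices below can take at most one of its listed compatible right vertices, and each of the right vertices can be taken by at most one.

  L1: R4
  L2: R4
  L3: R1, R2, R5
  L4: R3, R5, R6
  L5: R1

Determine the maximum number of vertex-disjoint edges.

Unit-capacity flow: source→left, listed edges, right→sink; max matching = max flow.
Augmenting path L1→R4 (+1); matched 1.
Augmenting path L3→R1 (+1); matched 2.
Augmenting path L4→R3 (+1); matched 3.
Augmenting path L5→R1→L3→R2 (+1); matched 4.
No augmenting path remains; maximum matching = 4.
König certificate: {L3, L4, L5, R4} is a vertex cover of size 4 (every listed pair touches it), so no matching can be larger.

4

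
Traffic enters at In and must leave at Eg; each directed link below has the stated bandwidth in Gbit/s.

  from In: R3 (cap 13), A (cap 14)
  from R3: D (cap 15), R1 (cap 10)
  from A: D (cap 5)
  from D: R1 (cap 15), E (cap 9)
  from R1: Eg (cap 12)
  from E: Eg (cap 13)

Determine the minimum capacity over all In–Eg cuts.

Augment In→R3→R1→Eg: bottleneck 10, flow now 10.
Augment In→R3→D→R1→Eg: bottleneck 2, flow now 12.
Augment In→R3→D→E→Eg: bottleneck 1, flow now 13.
Augment In→A→D→E→Eg: bottleneck 5, flow now 18.
No augmenting path remains; maximum flow = 18.
By max-flow min-cut, the minimum cut capacity equals the max flow.
In the residual graph, reachable from In: {In, A}.
Min-cut edges: In→R3 (13), A→D (5); capacity 13 + 5 = 18.

18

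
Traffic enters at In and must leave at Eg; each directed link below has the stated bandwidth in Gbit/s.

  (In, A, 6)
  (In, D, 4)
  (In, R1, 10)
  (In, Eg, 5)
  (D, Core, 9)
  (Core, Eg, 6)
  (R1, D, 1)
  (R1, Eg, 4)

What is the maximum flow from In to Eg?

Augment In→Eg: bottleneck 5, flow now 5.
Augment In→R1→Eg: bottleneck 4, flow now 9.
Augment In→D→Core→Eg: bottleneck 4, flow now 13.
Augment In→R1→D→Core→Eg: bottleneck 1, flow now 14.
No augmenting path remains; maximum flow = 14.
In the residual graph, reachable from In: {In, A, R1}.
Min-cut edges: In→D (4), In→Eg (5), R1→D (1), R1→Eg (4); capacity 4 + 5 + 1 + 4 = 14.
This cut is saturated, so no flow can exceed 14.

14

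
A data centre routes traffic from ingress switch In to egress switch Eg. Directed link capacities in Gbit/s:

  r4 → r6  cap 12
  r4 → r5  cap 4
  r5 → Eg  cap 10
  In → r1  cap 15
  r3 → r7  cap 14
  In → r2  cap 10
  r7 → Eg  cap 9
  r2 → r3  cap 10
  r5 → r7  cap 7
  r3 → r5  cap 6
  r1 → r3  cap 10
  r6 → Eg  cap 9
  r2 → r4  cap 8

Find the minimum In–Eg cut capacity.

20

Augment In→r1→r3→r5→Eg: bottleneck 6, flow now 6.
Augment In→r1→r3→r7→Eg: bottleneck 4, flow now 10.
Augment In→r2→r3→r7→Eg: bottleneck 5, flow now 15.
Augment In→r2→r4→r5→Eg: bottleneck 4, flow now 19.
Augment In→r2→r4→r6→Eg: bottleneck 1, flow now 20.
No augmenting path remains; maximum flow = 20.
By max-flow min-cut, the minimum cut capacity equals the max flow.
In the residual graph, reachable from In: {In, r1}.
Min-cut edges: In→r2 (10), r1→r3 (10); capacity 10 + 10 = 20.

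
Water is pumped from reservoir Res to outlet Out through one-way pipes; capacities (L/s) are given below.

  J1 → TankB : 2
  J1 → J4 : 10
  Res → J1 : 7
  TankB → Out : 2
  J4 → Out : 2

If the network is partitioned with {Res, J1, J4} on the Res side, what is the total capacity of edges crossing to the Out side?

Edges leaving {Res, J1, J4}: J1→TankB (2), J4→Out (2).
Cut capacity = 2 + 2 = 4.

4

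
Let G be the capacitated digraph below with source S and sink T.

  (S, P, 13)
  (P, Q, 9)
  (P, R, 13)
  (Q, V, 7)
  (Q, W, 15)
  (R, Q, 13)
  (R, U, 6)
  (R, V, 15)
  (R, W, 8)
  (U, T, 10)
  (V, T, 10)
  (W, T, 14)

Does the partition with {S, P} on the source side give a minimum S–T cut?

No — its capacity is 22, but the minimum cut has capacity 13.

Given cut capacity: 9 + 13 = 22.
Augment S→P→Q→V→T: bottleneck 7, flow now 7.
Augment S→P→Q→W→T: bottleneck 2, flow now 9.
Augment S→P→R→U→T: bottleneck 4, flow now 13.
No augmenting path remains; maximum flow = 13.
In the residual graph, reachable from S: {S}.
Min-cut edges: S→P (13); capacity 13 = 13.
Cut capacity 22 exceeds the max flow 13, so it is not minimum.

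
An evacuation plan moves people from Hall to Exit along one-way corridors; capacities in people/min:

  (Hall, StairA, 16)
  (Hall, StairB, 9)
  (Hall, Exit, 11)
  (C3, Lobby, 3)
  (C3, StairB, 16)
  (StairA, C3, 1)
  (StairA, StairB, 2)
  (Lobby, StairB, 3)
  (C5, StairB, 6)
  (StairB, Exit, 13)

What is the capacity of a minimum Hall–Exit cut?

Augment Hall→Exit: bottleneck 11, flow now 11.
Augment Hall→StairB→Exit: bottleneck 9, flow now 20.
Augment Hall→StairA→StairB→Exit: bottleneck 2, flow now 22.
Augment Hall→StairA→C3→StairB→Exit: bottleneck 1, flow now 23.
No augmenting path remains; maximum flow = 23.
By max-flow min-cut, the minimum cut capacity equals the max flow.
In the residual graph, reachable from Hall: {Hall, StairA}.
Min-cut edges: Hall→StairB (9), Hall→Exit (11), StairA→C3 (1), StairA→StairB (2); capacity 9 + 11 + 1 + 2 = 23.

23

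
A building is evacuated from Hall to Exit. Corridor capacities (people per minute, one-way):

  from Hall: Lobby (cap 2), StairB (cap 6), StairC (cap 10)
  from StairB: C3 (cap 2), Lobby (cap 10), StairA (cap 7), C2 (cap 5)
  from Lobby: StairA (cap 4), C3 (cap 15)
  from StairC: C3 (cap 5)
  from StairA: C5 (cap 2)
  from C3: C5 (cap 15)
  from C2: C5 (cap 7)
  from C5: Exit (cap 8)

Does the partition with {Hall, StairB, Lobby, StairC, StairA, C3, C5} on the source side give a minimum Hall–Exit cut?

No — its capacity is 13, but the minimum cut has capacity 8.

Given cut capacity: 5 + 8 = 13.
Augment Hall→StairB→StairA→C5→Exit: bottleneck 2, flow now 2.
Augment Hall→StairB→C3→C5→Exit: bottleneck 2, flow now 4.
Augment Hall→StairB→C2→C5→Exit: bottleneck 2, flow now 6.
Augment Hall→Lobby→C3→C5→Exit: bottleneck 2, flow now 8.
No augmenting path remains; maximum flow = 8.
In the residual graph, reachable from Hall: {Hall, StairB, Lobby, StairC, StairA, C3, C2, C5}.
Min-cut edges: C5→Exit (8); capacity 8 = 8.
Cut capacity 13 exceeds the max flow 8, so it is not minimum.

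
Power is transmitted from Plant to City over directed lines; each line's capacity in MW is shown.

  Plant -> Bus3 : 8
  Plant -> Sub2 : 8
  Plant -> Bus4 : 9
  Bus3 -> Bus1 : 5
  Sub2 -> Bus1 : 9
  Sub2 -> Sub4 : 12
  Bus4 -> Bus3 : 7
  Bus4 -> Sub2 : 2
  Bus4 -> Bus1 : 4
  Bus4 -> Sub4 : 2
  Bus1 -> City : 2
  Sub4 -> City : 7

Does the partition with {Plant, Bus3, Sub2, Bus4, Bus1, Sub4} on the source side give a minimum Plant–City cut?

Yes — it is a minimum cut (capacity 9).

Given cut capacity: 2 + 7 = 9.
Augment Plant→Bus3→Bus1→City: bottleneck 2, flow now 2.
Augment Plant→Sub2→Sub4→City: bottleneck 7, flow now 9.
No augmenting path remains; maximum flow = 9.
Cut capacity 9 equals the max flow, so it is a minimum cut.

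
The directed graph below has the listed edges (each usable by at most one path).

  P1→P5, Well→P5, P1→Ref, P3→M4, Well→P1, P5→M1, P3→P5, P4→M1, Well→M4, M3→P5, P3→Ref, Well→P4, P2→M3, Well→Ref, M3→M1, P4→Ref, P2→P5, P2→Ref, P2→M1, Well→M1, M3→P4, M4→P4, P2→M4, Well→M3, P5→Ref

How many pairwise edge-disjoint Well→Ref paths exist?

Assign every edge capacity 1; by Menger, the answer equals the max flow.
Path Well→Ref (+1); total 1.
Path Well→P1→Ref (+1); total 2.
Path Well→P4→Ref (+1); total 3.
Path Well→P5→Ref (+1); total 4.
No residual Well→Ref path; max flow = 4.
Certifying cut of size 4: {P4→Ref, P5→Ref, Well→P1, Well→Ref}.

4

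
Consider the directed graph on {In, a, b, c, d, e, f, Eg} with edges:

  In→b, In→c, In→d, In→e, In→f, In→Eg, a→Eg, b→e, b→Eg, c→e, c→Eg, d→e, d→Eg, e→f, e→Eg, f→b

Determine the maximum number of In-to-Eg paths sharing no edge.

5

Assign every edge capacity 1; by Menger, the answer equals the max flow.
Path In→Eg (+1); total 1.
Path In→b→Eg (+1); total 2.
Path In→c→Eg (+1); total 3.
Path In→d→Eg (+1); total 4.
Path In→e→Eg (+1); total 5.
No residual In→Eg path; max flow = 5.
Certifying cut of size 5: {In→Eg, In→c, In→d, b→Eg, e→Eg}.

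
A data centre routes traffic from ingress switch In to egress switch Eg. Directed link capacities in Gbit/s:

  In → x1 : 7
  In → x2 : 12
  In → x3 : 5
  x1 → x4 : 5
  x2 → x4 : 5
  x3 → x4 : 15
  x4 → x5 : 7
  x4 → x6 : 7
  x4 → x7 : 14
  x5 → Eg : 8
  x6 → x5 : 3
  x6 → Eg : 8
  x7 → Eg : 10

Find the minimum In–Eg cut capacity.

15

Augment In→x1→x4→x5→Eg: bottleneck 5, flow now 5.
Augment In→x2→x4→x5→Eg: bottleneck 2, flow now 7.
Augment In→x2→x4→x6→Eg: bottleneck 3, flow now 10.
Augment In→x3→x4→x6→Eg: bottleneck 4, flow now 14.
Augment In→x3→x4→x7→Eg: bottleneck 1, flow now 15.
No augmenting path remains; maximum flow = 15.
By max-flow min-cut, the minimum cut capacity equals the max flow.
In the residual graph, reachable from In: {In, x1, x2}.
Min-cut edges: In→x3 (5), x1→x4 (5), x2→x4 (5); capacity 5 + 5 + 5 = 15.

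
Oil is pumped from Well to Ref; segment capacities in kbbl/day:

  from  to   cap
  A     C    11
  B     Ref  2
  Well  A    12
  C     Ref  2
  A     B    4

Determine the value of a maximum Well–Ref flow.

Augment Well→A→B→Ref: bottleneck 2, flow now 2.
Augment Well→A→C→Ref: bottleneck 2, flow now 4.
No augmenting path remains; maximum flow = 4.
In the residual graph, reachable from Well: {Well, A, B, C}.
Min-cut edges: B→Ref (2), C→Ref (2); capacity 2 + 2 = 4.
This cut is saturated, so no flow can exceed 4.

4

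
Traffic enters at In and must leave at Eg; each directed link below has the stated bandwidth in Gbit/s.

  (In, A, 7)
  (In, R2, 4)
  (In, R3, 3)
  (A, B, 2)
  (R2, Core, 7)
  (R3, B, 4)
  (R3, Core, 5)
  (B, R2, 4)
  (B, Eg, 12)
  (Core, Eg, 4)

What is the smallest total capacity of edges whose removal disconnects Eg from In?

Augment In→A→B→Eg: bottleneck 2, flow now 2.
Augment In→R2→Core→Eg: bottleneck 4, flow now 6.
Augment In→R3→B→Eg: bottleneck 3, flow now 9.
No augmenting path remains; maximum flow = 9.
By max-flow min-cut, the minimum cut capacity equals the max flow.
In the residual graph, reachable from In: {In, A}.
Min-cut edges: In→R2 (4), In→R3 (3), A→B (2); capacity 4 + 3 + 2 = 9.

9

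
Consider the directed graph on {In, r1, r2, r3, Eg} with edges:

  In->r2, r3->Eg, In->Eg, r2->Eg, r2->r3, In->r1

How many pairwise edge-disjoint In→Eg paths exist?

Assign every edge capacity 1; by Menger, the answer equals the max flow.
Path In→Eg (+1); total 1.
Path In→r2→Eg (+1); total 2.
No residual In→Eg path; max flow = 2.
Certifying cut of size 2: {In→Eg, In→r2}.

2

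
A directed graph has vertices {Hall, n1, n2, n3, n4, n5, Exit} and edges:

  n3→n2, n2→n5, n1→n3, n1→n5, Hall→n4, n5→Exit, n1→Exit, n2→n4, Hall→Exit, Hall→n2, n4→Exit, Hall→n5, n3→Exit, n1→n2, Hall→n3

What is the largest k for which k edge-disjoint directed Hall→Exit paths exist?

4

Assign every edge capacity 1; by Menger, the answer equals the max flow.
Path Hall→Exit (+1); total 1.
Path Hall→n3→Exit (+1); total 2.
Path Hall→n4→Exit (+1); total 3.
Path Hall→n5→Exit (+1); total 4.
No residual Hall→Exit path; max flow = 4.
Certifying cut of size 4: {Hall→Exit, Hall→n3, n4→Exit, n5→Exit}.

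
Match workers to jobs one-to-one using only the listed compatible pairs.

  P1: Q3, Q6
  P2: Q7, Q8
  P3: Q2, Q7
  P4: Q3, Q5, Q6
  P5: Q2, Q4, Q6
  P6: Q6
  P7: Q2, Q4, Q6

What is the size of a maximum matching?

Unit-capacity flow: source→left, listed edges, right→sink; max matching = max flow.
Augmenting path P1→Q3 (+1); matched 1.
Augmenting path P2→Q7 (+1); matched 2.
Augmenting path P3→Q2 (+1); matched 3.
Augmenting path P4→Q5 (+1); matched 4.
Augmenting path P5→Q4 (+1); matched 5.
Augmenting path P6→Q6 (+1); matched 6.
Augmenting path P7→Q2→P3→Q7→P2→Q8 (+1); matched 7.
No augmenting path remains; maximum matching = 7.
König certificate: {P1, P2, P3, P4, P5, P6, P7} is a vertex cover of size 7 (every listed pair touches it), so no matching can be larger.

7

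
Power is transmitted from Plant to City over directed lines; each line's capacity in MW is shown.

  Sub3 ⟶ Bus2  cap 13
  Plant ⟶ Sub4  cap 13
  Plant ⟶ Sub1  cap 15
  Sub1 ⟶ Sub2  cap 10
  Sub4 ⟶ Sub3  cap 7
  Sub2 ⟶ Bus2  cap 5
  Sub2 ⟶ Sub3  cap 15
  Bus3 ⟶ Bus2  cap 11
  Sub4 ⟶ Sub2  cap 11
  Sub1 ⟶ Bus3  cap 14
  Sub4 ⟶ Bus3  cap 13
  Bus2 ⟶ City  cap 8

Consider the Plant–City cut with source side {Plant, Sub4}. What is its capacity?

Edges leaving {Plant, Sub4}: Plant→Sub1 (15), Sub4→Bus3 (13), Sub4→Sub3 (7), Sub4→Sub2 (11).
Cut capacity = 15 + 13 + 7 + 11 = 46.

46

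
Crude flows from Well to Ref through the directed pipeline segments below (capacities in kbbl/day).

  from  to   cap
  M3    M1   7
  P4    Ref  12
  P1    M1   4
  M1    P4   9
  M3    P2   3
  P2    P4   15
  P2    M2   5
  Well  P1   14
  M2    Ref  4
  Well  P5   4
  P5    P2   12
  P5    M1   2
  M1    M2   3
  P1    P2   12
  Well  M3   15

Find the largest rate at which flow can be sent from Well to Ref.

16

Augment Well→P1→M1→M2→Ref: bottleneck 3, flow now 3.
Augment Well→P1→M1→P4→Ref: bottleneck 1, flow now 4.
Augment Well→P1→P2→M2→Ref: bottleneck 1, flow now 5.
Augment Well→P1→P2→P4→Ref: bottleneck 9, flow now 14.
Augment Well→P5→M1→P4→Ref: bottleneck 2, flow now 16.
No augmenting path remains; maximum flow = 16.
In the residual graph, reachable from Well: {Well, P1, P5, M3, M1, P2, M2, P4}.
Min-cut edges: M2→Ref (4), P4→Ref (12); capacity 4 + 12 = 16.
This cut is saturated, so no flow can exceed 16.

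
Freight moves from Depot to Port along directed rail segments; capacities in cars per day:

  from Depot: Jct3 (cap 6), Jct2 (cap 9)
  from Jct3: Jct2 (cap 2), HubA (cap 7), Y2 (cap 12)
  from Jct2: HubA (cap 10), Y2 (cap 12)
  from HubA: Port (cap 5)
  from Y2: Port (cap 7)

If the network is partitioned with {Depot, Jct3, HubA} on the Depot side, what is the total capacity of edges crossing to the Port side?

Edges leaving {Depot, Jct3, HubA}: Depot→Jct2 (9), Jct3→Jct2 (2), Jct3→Y2 (12), HubA→Port (5).
Cut capacity = 9 + 2 + 12 + 5 = 28.

28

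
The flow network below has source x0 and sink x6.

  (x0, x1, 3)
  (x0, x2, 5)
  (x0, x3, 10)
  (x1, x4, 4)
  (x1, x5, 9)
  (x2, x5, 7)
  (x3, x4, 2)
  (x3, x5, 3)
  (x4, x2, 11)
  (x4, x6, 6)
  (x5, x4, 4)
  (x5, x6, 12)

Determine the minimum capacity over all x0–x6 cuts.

Augment x0→x1→x4→x6: bottleneck 3, flow now 3.
Augment x0→x2→x5→x6: bottleneck 5, flow now 8.
Augment x0→x3→x4→x6: bottleneck 2, flow now 10.
Augment x0→x3→x5→x6: bottleneck 3, flow now 13.
No augmenting path remains; maximum flow = 13.
By max-flow min-cut, the minimum cut capacity equals the max flow.
In the residual graph, reachable from x0: {x0, x3}.
Min-cut edges: x0→x1 (3), x0→x2 (5), x3→x4 (2), x3→x5 (3); capacity 3 + 5 + 2 + 3 = 13.

13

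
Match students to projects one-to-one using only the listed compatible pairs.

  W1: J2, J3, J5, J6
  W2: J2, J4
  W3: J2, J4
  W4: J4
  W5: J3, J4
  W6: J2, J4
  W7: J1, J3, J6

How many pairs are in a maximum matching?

Unit-capacity flow: source→left, listed edges, right→sink; max matching = max flow.
Augmenting path W1→J2 (+1); matched 1.
Augmenting path W2→J4 (+1); matched 2.
Augmenting path W5→J3 (+1); matched 3.
Augmenting path W7→J1 (+1); matched 4.
Augmenting path W3→J2→W1→J5 (+1); matched 5.
No augmenting path remains; maximum matching = 5.
König certificate: {W1, W5, W7, J2, J4} is a vertex cover of size 5 (every listed pair touches it), so no matching can be larger.

5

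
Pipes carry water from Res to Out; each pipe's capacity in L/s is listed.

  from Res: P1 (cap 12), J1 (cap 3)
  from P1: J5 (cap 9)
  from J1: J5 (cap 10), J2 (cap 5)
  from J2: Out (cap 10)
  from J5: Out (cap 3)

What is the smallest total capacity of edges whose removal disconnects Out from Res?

Augment Res→P1→J5→Out: bottleneck 3, flow now 3.
Augment Res→J1→J2→Out: bottleneck 3, flow now 6.
No augmenting path remains; maximum flow = 6.
By max-flow min-cut, the minimum cut capacity equals the max flow.
In the residual graph, reachable from Res: {Res, P1, J5}.
Min-cut edges: Res→J1 (3), J5→Out (3); capacity 3 + 3 = 6.

6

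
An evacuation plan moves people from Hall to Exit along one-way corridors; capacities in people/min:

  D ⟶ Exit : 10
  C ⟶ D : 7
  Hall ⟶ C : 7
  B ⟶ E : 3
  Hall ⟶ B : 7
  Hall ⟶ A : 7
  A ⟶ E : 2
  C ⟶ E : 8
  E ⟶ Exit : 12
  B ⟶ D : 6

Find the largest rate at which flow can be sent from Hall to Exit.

16

Augment Hall→A→E→Exit: bottleneck 2, flow now 2.
Augment Hall→B→D→Exit: bottleneck 6, flow now 8.
Augment Hall→B→E→Exit: bottleneck 1, flow now 9.
Augment Hall→C→D→Exit: bottleneck 4, flow now 13.
Augment Hall→C→E→Exit: bottleneck 3, flow now 16.
No augmenting path remains; maximum flow = 16.
In the residual graph, reachable from Hall: {Hall, A}.
Min-cut edges: Hall→B (7), Hall→C (7), A→E (2); capacity 7 + 7 + 2 = 16.
This cut is saturated, so no flow can exceed 16.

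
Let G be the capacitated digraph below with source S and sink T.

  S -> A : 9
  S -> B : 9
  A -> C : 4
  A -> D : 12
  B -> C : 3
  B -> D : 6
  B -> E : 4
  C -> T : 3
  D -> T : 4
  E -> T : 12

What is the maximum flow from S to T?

Augment S→A→C→T: bottleneck 3, flow now 3.
Augment S→A→D→T: bottleneck 4, flow now 7.
Augment S→B→E→T: bottleneck 4, flow now 11.
No augmenting path remains; maximum flow = 11.
In the residual graph, reachable from S: {S, A, B, C, D}.
Min-cut edges: B→E (4), C→T (3), D→T (4); capacity 4 + 3 + 4 = 11.
This cut is saturated, so no flow can exceed 11.

11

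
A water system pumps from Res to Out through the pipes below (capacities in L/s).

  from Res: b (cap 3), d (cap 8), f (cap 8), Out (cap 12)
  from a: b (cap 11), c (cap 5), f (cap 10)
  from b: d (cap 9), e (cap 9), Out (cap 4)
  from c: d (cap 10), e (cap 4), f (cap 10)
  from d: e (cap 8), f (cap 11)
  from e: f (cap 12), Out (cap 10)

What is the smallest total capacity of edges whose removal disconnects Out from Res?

23

Augment Res→Out: bottleneck 12, flow now 12.
Augment Res→b→Out: bottleneck 3, flow now 15.
Augment Res→d→e→Out: bottleneck 8, flow now 23.
No augmenting path remains; maximum flow = 23.
By max-flow min-cut, the minimum cut capacity equals the max flow.
In the residual graph, reachable from Res: {Res, f}.
Min-cut edges: Res→b (3), Res→d (8), Res→Out (12); capacity 3 + 8 + 12 = 23.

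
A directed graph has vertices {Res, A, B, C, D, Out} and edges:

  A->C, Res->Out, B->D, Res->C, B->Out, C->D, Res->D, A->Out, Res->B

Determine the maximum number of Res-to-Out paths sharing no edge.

Assign every edge capacity 1; by Menger, the answer equals the max flow.
Path Res→Out (+1); total 1.
Path Res→B→Out (+1); total 2.
No residual Res→Out path; max flow = 2.
Certifying cut of size 2: {Res→B, Res→Out}.

2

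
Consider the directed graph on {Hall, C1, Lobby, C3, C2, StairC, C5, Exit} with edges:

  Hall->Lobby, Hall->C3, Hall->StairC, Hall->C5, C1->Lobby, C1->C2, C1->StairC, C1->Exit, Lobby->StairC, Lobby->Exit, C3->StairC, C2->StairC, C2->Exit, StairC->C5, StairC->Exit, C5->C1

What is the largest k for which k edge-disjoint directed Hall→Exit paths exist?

3

Assign every edge capacity 1; by Menger, the answer equals the max flow.
Path Hall→Lobby→Exit (+1); total 1.
Path Hall→StairC→Exit (+1); total 2.
Path Hall→C5→C1→Exit (+1); total 3.
No residual Hall→Exit path; max flow = 3.
Certifying cut of size 3: {C5→C1, Hall→Lobby, StairC→Exit}.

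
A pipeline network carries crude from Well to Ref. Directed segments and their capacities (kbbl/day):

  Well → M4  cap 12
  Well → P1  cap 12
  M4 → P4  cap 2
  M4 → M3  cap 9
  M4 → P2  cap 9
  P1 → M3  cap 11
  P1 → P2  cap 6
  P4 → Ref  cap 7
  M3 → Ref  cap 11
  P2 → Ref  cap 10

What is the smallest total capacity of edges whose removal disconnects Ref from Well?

23

Augment Well→M4→P4→Ref: bottleneck 2, flow now 2.
Augment Well→M4→M3→Ref: bottleneck 9, flow now 11.
Augment Well→M4→P2→Ref: bottleneck 1, flow now 12.
Augment Well→P1→M3→Ref: bottleneck 2, flow now 14.
Augment Well→P1→P2→Ref: bottleneck 6, flow now 20.
Augment Well→P1→M3→M4→P2→Ref: bottleneck 3, flow now 23. (uses reverse residual edge)
No augmenting path remains; maximum flow = 23.
By max-flow min-cut, the minimum cut capacity equals the max flow.
In the residual graph, reachable from Well: {Well, M4, P1, M3, P2}.
Min-cut edges: M4→P4 (2), M3→Ref (11), P2→Ref (10); capacity 2 + 11 + 10 = 23.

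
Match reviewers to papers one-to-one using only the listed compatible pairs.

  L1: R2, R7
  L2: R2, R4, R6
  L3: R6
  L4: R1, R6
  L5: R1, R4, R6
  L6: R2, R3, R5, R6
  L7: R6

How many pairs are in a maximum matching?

Unit-capacity flow: source→left, listed edges, right→sink; max matching = max flow.
Augmenting path L1→R2 (+1); matched 1.
Augmenting path L2→R4 (+1); matched 2.
Augmenting path L3→R6 (+1); matched 3.
Augmenting path L4→R1 (+1); matched 4.
Augmenting path L6→R3 (+1); matched 5.
Augmenting path L5→R4→L2→R2→L1→R7 (+1); matched 6.
No augmenting path remains; maximum matching = 6.
König certificate: {L1, L2, L4, L5, L6, R6} is a vertex cover of size 6 (every listed pair touches it), so no matching can be larger.

6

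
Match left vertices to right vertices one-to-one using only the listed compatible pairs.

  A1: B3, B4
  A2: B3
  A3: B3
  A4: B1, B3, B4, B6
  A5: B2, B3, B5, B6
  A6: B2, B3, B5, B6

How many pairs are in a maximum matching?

Unit-capacity flow: source→left, listed edges, right→sink; max matching = max flow.
Augmenting path A1→B3 (+1); matched 1.
Augmenting path A4→B1 (+1); matched 2.
Augmenting path A5→B2 (+1); matched 3.
Augmenting path A6→B5 (+1); matched 4.
Augmenting path A2→B3→A1→B4 (+1); matched 5.
No augmenting path remains; maximum matching = 5.
König certificate: {A1, A4, A5, A6, B3} is a vertex cover of size 5 (every listed pair touches it), so no matching can be larger.

5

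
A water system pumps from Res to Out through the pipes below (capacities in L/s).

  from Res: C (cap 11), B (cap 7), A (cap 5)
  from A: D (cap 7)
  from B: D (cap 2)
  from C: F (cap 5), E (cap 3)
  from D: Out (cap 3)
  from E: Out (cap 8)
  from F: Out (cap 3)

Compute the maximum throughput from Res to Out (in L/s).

9

Augment Res→A→D→Out: bottleneck 3, flow now 3.
Augment Res→C→E→Out: bottleneck 3, flow now 6.
Augment Res→C→F→Out: bottleneck 3, flow now 9.
No augmenting path remains; maximum flow = 9.
In the residual graph, reachable from Res: {Res, A, B, C, D, F}.
Min-cut edges: C→E (3), D→Out (3), F→Out (3); capacity 3 + 3 + 3 = 9.
This cut is saturated, so no flow can exceed 9.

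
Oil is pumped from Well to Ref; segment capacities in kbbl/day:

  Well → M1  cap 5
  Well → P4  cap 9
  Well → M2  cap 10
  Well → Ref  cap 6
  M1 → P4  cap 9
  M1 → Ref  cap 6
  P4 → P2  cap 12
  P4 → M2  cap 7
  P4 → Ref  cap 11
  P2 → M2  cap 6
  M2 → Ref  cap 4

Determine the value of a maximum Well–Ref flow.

Augment Well→Ref: bottleneck 6, flow now 6.
Augment Well→M1→Ref: bottleneck 5, flow now 11.
Augment Well→P4→Ref: bottleneck 9, flow now 20.
Augment Well→M2→Ref: bottleneck 4, flow now 24.
No augmenting path remains; maximum flow = 24.
In the residual graph, reachable from Well: {Well, M2}.
Min-cut edges: Well→M1 (5), Well→P4 (9), Well→Ref (6), M2→Ref (4); capacity 5 + 9 + 6 + 4 = 24.
This cut is saturated, so no flow can exceed 24.

24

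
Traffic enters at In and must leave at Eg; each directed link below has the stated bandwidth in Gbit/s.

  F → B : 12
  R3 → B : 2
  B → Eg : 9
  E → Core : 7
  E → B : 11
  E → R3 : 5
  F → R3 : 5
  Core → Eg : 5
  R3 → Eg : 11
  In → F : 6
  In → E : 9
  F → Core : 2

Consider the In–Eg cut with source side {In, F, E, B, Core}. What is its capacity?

24

Edges leaving {In, F, E, B, Core}: F→R3 (5), E→R3 (5), B→Eg (9), Core→Eg (5).
Cut capacity = 5 + 5 + 9 + 5 = 24.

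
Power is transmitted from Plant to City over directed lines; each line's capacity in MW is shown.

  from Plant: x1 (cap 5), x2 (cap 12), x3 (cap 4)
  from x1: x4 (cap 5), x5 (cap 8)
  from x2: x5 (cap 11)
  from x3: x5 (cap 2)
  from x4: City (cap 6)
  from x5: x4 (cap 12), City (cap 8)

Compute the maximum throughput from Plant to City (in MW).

Augment Plant→x1→x4→City: bottleneck 5, flow now 5.
Augment Plant→x2→x5→City: bottleneck 8, flow now 13.
Augment Plant→x2→x5→x4→City: bottleneck 1, flow now 14.
No augmenting path remains; maximum flow = 14.
In the residual graph, reachable from Plant: {Plant, x1, x2, x3, x4, x5}.
Min-cut edges: x4→City (6), x5→City (8); capacity 6 + 8 = 14.
This cut is saturated, so no flow can exceed 14.

14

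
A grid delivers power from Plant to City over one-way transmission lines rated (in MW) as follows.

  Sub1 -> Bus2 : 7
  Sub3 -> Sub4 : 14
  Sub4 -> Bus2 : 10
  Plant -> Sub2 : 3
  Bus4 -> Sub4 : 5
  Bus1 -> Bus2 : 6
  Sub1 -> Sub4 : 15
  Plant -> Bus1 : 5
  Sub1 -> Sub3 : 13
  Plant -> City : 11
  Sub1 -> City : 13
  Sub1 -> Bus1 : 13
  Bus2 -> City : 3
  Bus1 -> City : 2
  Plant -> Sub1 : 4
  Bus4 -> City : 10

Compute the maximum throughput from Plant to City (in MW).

Augment Plant→City: bottleneck 11, flow now 11.
Augment Plant→Sub1→City: bottleneck 4, flow now 15.
Augment Plant→Bus1→City: bottleneck 2, flow now 17.
Augment Plant→Bus1→Bus2→City: bottleneck 3, flow now 20.
No augmenting path remains; maximum flow = 20.
In the residual graph, reachable from Plant: {Plant, Sub2}.
Min-cut edges: Plant→Sub1 (4), Plant→Bus1 (5), Plant→City (11); capacity 4 + 5 + 11 = 20.
This cut is saturated, so no flow can exceed 20.

20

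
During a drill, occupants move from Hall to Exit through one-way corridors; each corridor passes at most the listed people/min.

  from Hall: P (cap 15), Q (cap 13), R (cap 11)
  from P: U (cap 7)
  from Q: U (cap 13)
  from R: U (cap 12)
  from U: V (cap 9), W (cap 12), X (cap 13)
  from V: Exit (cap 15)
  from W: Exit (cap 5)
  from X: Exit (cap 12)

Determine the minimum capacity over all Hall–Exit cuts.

26

Augment Hall→P→U→V→Exit: bottleneck 7, flow now 7.
Augment Hall→Q→U→V→Exit: bottleneck 2, flow now 9.
Augment Hall→Q→U→W→Exit: bottleneck 5, flow now 14.
Augment Hall→Q→U→X→Exit: bottleneck 6, flow now 20.
Augment Hall→R→U→X→Exit: bottleneck 6, flow now 26.
No augmenting path remains; maximum flow = 26.
By max-flow min-cut, the minimum cut capacity equals the max flow.
In the residual graph, reachable from Hall: {Hall, P, Q, R, U, W, X}.
Min-cut edges: U→V (9), W→Exit (5), X→Exit (12); capacity 9 + 5 + 12 = 26.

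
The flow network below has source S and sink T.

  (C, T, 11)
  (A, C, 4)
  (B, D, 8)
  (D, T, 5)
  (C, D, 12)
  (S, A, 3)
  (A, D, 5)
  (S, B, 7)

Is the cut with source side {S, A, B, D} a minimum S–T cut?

No — its capacity is 9, but the minimum cut has capacity 8.

Given cut capacity: 4 + 5 = 9.
Augment S→A→C→T: bottleneck 3, flow now 3.
Augment S→B→D→T: bottleneck 5, flow now 8.
No augmenting path remains; maximum flow = 8.
In the residual graph, reachable from S: {S, B, D}.
Min-cut edges: S→A (3), D→T (5); capacity 3 + 5 = 8.
Cut capacity 9 exceeds the max flow 8, so it is not minimum.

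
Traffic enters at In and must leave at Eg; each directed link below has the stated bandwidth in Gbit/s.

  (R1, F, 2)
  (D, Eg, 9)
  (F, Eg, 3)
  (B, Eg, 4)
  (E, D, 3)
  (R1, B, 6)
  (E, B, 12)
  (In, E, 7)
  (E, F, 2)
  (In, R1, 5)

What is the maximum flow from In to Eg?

10

Augment In→E→B→Eg: bottleneck 4, flow now 4.
Augment In→E→F→Eg: bottleneck 2, flow now 6.
Augment In→E→D→Eg: bottleneck 1, flow now 7.
Augment In→R1→F→Eg: bottleneck 1, flow now 8.
Augment In→R1→B→E→D→Eg: bottleneck 2, flow now 10. (uses reverse residual edge)
No augmenting path remains; maximum flow = 10.
In the residual graph, reachable from In: {In, E, R1, B, F}.
Min-cut edges: E→D (3), B→Eg (4), F→Eg (3); capacity 3 + 4 + 3 = 10.
This cut is saturated, so no flow can exceed 10.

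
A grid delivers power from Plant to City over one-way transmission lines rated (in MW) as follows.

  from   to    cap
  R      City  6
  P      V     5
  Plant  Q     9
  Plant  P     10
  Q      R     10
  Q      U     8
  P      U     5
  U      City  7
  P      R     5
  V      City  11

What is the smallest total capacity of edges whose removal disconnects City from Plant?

Augment Plant→P→R→City: bottleneck 5, flow now 5.
Augment Plant→P→U→City: bottleneck 5, flow now 10.
Augment Plant→Q→R→City: bottleneck 1, flow now 11.
Augment Plant→Q→U→City: bottleneck 2, flow now 13.
Augment Plant→Q→R→P→V→City: bottleneck 5, flow now 18. (uses reverse residual edge)
No augmenting path remains; maximum flow = 18.
By max-flow min-cut, the minimum cut capacity equals the max flow.
In the residual graph, reachable from Plant: {Plant, P, Q, R, U}.
Min-cut edges: P→V (5), R→City (6), U→City (7); capacity 5 + 6 + 7 = 18.

18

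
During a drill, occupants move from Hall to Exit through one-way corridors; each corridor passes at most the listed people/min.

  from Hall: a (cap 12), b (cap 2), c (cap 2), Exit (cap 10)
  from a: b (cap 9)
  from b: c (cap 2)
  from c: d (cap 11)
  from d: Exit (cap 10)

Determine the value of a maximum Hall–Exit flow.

Augment Hall→Exit: bottleneck 10, flow now 10.
Augment Hall→c→d→Exit: bottleneck 2, flow now 12.
Augment Hall→b→c→d→Exit: bottleneck 2, flow now 14.
No augmenting path remains; maximum flow = 14.
In the residual graph, reachable from Hall: {Hall, a, b}.
Min-cut edges: Hall→c (2), Hall→Exit (10), b→c (2); capacity 2 + 10 + 2 = 14.
This cut is saturated, so no flow can exceed 14.

14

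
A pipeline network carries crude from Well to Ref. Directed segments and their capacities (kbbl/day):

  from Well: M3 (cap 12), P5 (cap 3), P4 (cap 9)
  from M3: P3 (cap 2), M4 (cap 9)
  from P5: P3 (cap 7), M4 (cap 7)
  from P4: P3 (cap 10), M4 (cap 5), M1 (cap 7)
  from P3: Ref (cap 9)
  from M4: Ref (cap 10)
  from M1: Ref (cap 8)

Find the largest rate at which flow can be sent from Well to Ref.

Augment Well→M3→P3→Ref: bottleneck 2, flow now 2.
Augment Well→M3→M4→Ref: bottleneck 9, flow now 11.
Augment Well→P5→P3→Ref: bottleneck 3, flow now 14.
Augment Well→P4→P3→Ref: bottleneck 4, flow now 18.
Augment Well→P4→M4→Ref: bottleneck 1, flow now 19.
Augment Well→P4→M1→Ref: bottleneck 4, flow now 23.
No augmenting path remains; maximum flow = 23.
In the residual graph, reachable from Well: {Well, M3}.
Min-cut edges: Well→P5 (3), Well→P4 (9), M3→P3 (2), M3→M4 (9); capacity 3 + 9 + 2 + 9 = 23.
This cut is saturated, so no flow can exceed 23.

23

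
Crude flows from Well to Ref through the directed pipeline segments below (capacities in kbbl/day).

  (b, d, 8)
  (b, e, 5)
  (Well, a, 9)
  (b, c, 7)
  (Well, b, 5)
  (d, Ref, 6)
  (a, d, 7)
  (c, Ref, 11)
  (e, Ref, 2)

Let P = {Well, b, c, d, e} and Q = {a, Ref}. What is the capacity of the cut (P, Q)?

Edges leaving {Well, b, c, d, e}: Well→a (9), c→Ref (11), d→Ref (6), e→Ref (2).
Cut capacity = 9 + 11 + 6 + 2 = 28.

28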